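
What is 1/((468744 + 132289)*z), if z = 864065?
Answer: 1/519331579145 ≈ 1.9256e-12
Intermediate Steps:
1/((468744 + 132289)*z) = 1/((468744 + 132289)*864065) = (1/864065)/601033 = (1/601033)*(1/864065) = 1/519331579145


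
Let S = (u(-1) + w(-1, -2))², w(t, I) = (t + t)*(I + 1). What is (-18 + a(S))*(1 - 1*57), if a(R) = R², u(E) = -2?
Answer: 1008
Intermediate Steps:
w(t, I) = 2*t*(1 + I) (w(t, I) = (2*t)*(1 + I) = 2*t*(1 + I))
S = 0 (S = (-2 + 2*(-1)*(1 - 2))² = (-2 + 2*(-1)*(-1))² = (-2 + 2)² = 0² = 0)
(-18 + a(S))*(1 - 1*57) = (-18 + 0²)*(1 - 1*57) = (-18 + 0)*(1 - 57) = -18*(-56) = 1008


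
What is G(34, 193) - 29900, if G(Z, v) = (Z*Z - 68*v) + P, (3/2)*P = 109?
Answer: -125386/3 ≈ -41795.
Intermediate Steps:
P = 218/3 (P = (⅔)*109 = 218/3 ≈ 72.667)
G(Z, v) = 218/3 + Z² - 68*v (G(Z, v) = (Z*Z - 68*v) + 218/3 = (Z² - 68*v) + 218/3 = 218/3 + Z² - 68*v)
G(34, 193) - 29900 = (218/3 + 34² - 68*193) - 29900 = (218/3 + 1156 - 13124) - 29900 = -35686/3 - 29900 = -125386/3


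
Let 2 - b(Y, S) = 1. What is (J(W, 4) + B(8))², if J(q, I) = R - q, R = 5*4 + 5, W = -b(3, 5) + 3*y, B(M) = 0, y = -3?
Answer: 1225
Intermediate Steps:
b(Y, S) = 1 (b(Y, S) = 2 - 1*1 = 2 - 1 = 1)
W = -10 (W = -1*1 + 3*(-3) = -1 - 9 = -10)
R = 25 (R = 20 + 5 = 25)
J(q, I) = 25 - q
(J(W, 4) + B(8))² = ((25 - 1*(-10)) + 0)² = ((25 + 10) + 0)² = (35 + 0)² = 35² = 1225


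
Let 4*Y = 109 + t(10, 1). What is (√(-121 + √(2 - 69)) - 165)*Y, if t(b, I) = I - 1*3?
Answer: -17655/4 + 107*√(-121 + I*√67)/4 ≈ -4403.8 + 294.42*I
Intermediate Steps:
t(b, I) = -3 + I (t(b, I) = I - 3 = -3 + I)
Y = 107/4 (Y = (109 + (-3 + 1))/4 = (109 - 2)/4 = (¼)*107 = 107/4 ≈ 26.750)
(√(-121 + √(2 - 69)) - 165)*Y = (√(-121 + √(2 - 69)) - 165)*(107/4) = (√(-121 + √(-67)) - 165)*(107/4) = (√(-121 + I*√67) - 165)*(107/4) = (-165 + √(-121 + I*√67))*(107/4) = -17655/4 + 107*√(-121 + I*√67)/4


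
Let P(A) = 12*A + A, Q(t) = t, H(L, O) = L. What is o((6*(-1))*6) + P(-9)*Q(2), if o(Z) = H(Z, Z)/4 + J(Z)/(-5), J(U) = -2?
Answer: -1213/5 ≈ -242.60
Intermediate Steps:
o(Z) = ⅖ + Z/4 (o(Z) = Z/4 - 2/(-5) = Z*(¼) - 2*(-⅕) = Z/4 + ⅖ = ⅖ + Z/4)
P(A) = 13*A
o((6*(-1))*6) + P(-9)*Q(2) = (⅖ + ((6*(-1))*6)/4) + (13*(-9))*2 = (⅖ + (-6*6)/4) - 117*2 = (⅖ + (¼)*(-36)) - 234 = (⅖ - 9) - 234 = -43/5 - 234 = -1213/5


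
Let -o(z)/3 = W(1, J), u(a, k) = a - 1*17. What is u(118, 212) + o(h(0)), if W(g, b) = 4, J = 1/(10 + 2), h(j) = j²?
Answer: 89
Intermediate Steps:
u(a, k) = -17 + a (u(a, k) = a - 17 = -17 + a)
J = 1/12 ≈ 0.083333
o(z) = -12 (o(z) = -3*4 = -12)
u(118, 212) + o(h(0)) = (-17 + 118) - 12 = 101 - 12 = 89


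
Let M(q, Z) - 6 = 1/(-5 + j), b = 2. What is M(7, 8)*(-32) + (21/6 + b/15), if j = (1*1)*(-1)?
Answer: -5491/30 ≈ -183.03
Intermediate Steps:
j = -1 (j = 1*(-1) = -1)
M(q, Z) = 35/6 (M(q, Z) = 6 + 1/(-5 - 1) = 6 + 1/(-6) = 6 - 1/6 = 35/6)
M(7, 8)*(-32) + (21/6 + b/15) = (35/6)*(-32) + (21/6 + 2/15) = -560/3 + (21*(1/6) + 2*(1/15)) = -560/3 + (7/2 + 2/15) = -560/3 + 109/30 = -5491/30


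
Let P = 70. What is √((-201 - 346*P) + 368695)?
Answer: 7*√7026 ≈ 586.75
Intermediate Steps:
√((-201 - 346*P) + 368695) = √((-201 - 346*70) + 368695) = √((-201 - 24220) + 368695) = √(-24421 + 368695) = √344274 = 7*√7026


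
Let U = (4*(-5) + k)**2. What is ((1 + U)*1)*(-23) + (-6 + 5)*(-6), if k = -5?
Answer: -14392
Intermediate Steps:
U = 625 (U = (4*(-5) - 5)**2 = (-20 - 5)**2 = (-25)**2 = 625)
((1 + U)*1)*(-23) + (-6 + 5)*(-6) = ((1 + 625)*1)*(-23) + (-6 + 5)*(-6) = (626*1)*(-23) - 1*(-6) = 626*(-23) + 6 = -14398 + 6 = -14392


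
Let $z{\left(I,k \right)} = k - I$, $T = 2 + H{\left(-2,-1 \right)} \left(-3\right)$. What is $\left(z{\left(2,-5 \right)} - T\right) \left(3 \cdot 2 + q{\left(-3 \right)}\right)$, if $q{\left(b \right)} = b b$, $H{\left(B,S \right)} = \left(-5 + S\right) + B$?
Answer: $-495$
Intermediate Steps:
$H{\left(B,S \right)} = -5 + B + S$
$q{\left(b \right)} = b^{2}$
$T = 26$ ($T = 2 + \left(-5 - 2 - 1\right) \left(-3\right) = 2 - -24 = 2 + 24 = 26$)
$\left(z{\left(2,-5 \right)} - T\right) \left(3 \cdot 2 + q{\left(-3 \right)}\right) = \left(\left(-5 - 2\right) - 26\right) \left(3 \cdot 2 + \left(-3\right)^{2}\right) = \left(\left(-5 - 2\right) - 26\right) \left(6 + 9\right) = \left(-7 - 26\right) 15 = \left(-33\right) 15 = -495$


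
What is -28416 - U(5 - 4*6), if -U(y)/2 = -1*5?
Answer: -28426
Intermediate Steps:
U(y) = 10 (U(y) = -(-2)*5 = -2*(-5) = 10)
-28416 - U(5 - 4*6) = -28416 - 1*10 = -28416 - 10 = -28426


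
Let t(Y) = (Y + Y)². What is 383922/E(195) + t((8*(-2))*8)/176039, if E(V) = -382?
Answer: -33780105103/33623449 ≈ -1004.7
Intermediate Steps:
t(Y) = 4*Y² (t(Y) = (2*Y)² = 4*Y²)
383922/E(195) + t((8*(-2))*8)/176039 = 383922/(-382) + (4*((8*(-2))*8)²)/176039 = 383922*(-1/382) + (4*(-16*8)²)*(1/176039) = -191961/191 + (4*(-128)²)*(1/176039) = -191961/191 + (4*16384)*(1/176039) = -191961/191 + 65536*(1/176039) = -191961/191 + 65536/176039 = -33780105103/33623449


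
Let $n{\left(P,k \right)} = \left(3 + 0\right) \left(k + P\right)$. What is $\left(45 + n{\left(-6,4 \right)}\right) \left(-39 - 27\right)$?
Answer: $-2574$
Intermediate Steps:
$n{\left(P,k \right)} = 3 P + 3 k$ ($n{\left(P,k \right)} = 3 \left(P + k\right) = 3 P + 3 k$)
$\left(45 + n{\left(-6,4 \right)}\right) \left(-39 - 27\right) = \left(45 + \left(3 \left(-6\right) + 3 \cdot 4\right)\right) \left(-39 - 27\right) = \left(45 + \left(-18 + 12\right)\right) \left(-66\right) = \left(45 - 6\right) \left(-66\right) = 39 \left(-66\right) = -2574$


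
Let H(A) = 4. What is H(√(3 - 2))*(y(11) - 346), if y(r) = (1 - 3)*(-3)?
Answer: -1360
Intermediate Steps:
y(r) = 6 (y(r) = -2*(-3) = 6)
H(√(3 - 2))*(y(11) - 346) = 4*(6 - 346) = 4*(-340) = -1360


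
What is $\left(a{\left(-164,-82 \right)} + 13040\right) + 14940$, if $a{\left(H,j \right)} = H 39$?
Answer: $21584$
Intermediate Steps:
$a{\left(H,j \right)} = 39 H$
$\left(a{\left(-164,-82 \right)} + 13040\right) + 14940 = \left(39 \left(-164\right) + 13040\right) + 14940 = \left(-6396 + 13040\right) + 14940 = 6644 + 14940 = 21584$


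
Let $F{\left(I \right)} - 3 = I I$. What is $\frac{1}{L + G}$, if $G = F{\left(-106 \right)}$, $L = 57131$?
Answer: $\frac{1}{68370} \approx 1.4626 \cdot 10^{-5}$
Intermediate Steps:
$F{\left(I \right)} = 3 + I^{2}$ ($F{\left(I \right)} = 3 + I I = 3 + I^{2}$)
$G = 11239$ ($G = 3 + \left(-106\right)^{2} = 3 + 11236 = 11239$)
$\frac{1}{L + G} = \frac{1}{57131 + 11239} = \frac{1}{68370}$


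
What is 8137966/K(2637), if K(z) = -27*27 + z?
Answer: 4068983/954 ≈ 4265.2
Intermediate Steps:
K(z) = -729 + z
8137966/K(2637) = 8137966/(-729 + 2637) = 8137966/1908 = 8137966*(1/1908) = 4068983/954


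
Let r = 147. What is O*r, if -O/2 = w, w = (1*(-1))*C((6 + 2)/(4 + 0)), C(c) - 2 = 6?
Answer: 2352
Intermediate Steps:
C(c) = 8 (C(c) = 2 + 6 = 8)
w = -8 (w = (1*(-1))*8 = -1*8 = -8)
O = 16 (O = -2*(-8) = 16)
O*r = 16*147 = 2352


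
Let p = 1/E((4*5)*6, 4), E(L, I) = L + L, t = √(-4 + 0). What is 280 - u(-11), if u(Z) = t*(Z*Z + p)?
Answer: 280 - 29041*I/120 ≈ 280.0 - 242.01*I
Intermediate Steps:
t = 2*I (t = √(-4) = 2*I ≈ 2.0*I)
E(L, I) = 2*L
p = 1/240 (p = 1/(2*((4*5)*6)) = 1/(2*(20*6)) = 1/(2*120) = 1/240 ≈ 0.0041667)
u(Z) = 2*I*(1/240 + Z²) (u(Z) = (2*I)*(Z*Z + 1/240) = (2*I)*(Z² + 1/240) = (2*I)*(1/240 + Z²) = 2*I*(1/240 + Z²))
280 - u(-11) = 280 - I*(1 + 240*(-11)²)/120 = 280 - I*(1 + 240*121)/120 = 280 - I*(1 + 29040)/120 = 280 - I*29041/120 = 280 - 29041*I/120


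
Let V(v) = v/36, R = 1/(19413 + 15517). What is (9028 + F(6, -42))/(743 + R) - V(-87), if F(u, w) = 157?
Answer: 511402371/34603988 ≈ 14.779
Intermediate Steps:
R = 1/34930 ≈ 2.8629e-5
V(v) = v/36 (V(v) = v*(1/36) = v/36)
(9028 + F(6, -42))/(743 + R) - V(-87) = (9028 + 157)/(743 + 1/34930) - (-87)/36 = 9185/(25952991/34930) - 1*(-29/12) = 9185*(34930/25952991) + 29/12 = 320832050/25952991 + 29/12 = 511402371/34603988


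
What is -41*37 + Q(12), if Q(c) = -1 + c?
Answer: -1506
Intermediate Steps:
-41*37 + Q(12) = -41*37 + (-1 + 12) = -1517 + 11 = -1506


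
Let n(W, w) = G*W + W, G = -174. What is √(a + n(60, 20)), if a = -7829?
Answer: I*√18209 ≈ 134.94*I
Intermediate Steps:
n(W, w) = -173*W (n(W, w) = -174*W + W = -173*W)
√(a + n(60, 20)) = √(-7829 - 173*60) = √(-7829 - 10380) = √(-18209) = I*√18209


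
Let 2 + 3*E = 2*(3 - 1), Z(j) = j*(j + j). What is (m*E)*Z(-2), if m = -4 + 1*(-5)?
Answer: -48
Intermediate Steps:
Z(j) = 2*j² (Z(j) = j*(2*j) = 2*j²)
E = ⅔ (E = -⅔ + (2*(3 - 1))/3 = -⅔ + (2*2)/3 = -⅔ + (⅓)*4 = -⅔ + 4/3 = ⅔ ≈ 0.66667)
m = -9 (m = -4 - 5 = -9)
(m*E)*Z(-2) = (-9*⅔)*(2*(-2)²) = -12*4 = -6*8 = -48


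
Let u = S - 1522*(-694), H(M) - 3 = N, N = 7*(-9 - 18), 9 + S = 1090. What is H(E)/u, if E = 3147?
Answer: -186/1057349 ≈ -0.00017591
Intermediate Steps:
S = 1081 (S = -9 + 1090 = 1081)
N = -189 (N = 7*(-27) = -189)
H(M) = -186 (H(M) = 3 - 189 = -186)
u = 1057349 (u = 1081 - 1522*(-694) = 1081 + 1056268 = 1057349)
H(E)/u = -186/1057349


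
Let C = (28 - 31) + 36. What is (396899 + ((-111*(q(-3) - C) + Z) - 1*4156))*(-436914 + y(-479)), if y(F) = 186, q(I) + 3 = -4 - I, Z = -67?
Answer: -173286246024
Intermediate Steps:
q(I) = -7 - I (q(I) = -3 + (-4 - I) = -7 - I)
C = 33 (C = -3 + 36 = 33)
(396899 + ((-111*(q(-3) - C) + Z) - 1*4156))*(-436914 + y(-479)) = (396899 + ((-111*((-7 - 1*(-3)) - 1*33) - 67) - 1*4156))*(-436914 + 186) = (396899 + ((-111*((-7 + 3) - 33) - 67) - 4156))*(-436728) = (396899 + ((-111*(-4 - 33) - 67) - 4156))*(-436728) = (396899 + ((-111*(-37) - 67) - 4156))*(-436728) = (396899 + ((4107 - 67) - 4156))*(-436728) = (396899 + (4040 - 4156))*(-436728) = (396899 - 116)*(-436728) = 396783*(-436728) = -173286246024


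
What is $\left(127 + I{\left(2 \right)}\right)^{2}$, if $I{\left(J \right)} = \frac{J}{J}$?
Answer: $16384$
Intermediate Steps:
$I{\left(J \right)} = 1$
$\left(127 + I{\left(2 \right)}\right)^{2} = \left(127 + 1\right)^{2} = 128^{2} = 16384$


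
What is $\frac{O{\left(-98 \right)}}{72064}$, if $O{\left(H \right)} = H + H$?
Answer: $- \frac{49}{18016} \approx -0.0027198$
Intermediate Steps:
$O{\left(H \right)} = 2 H$
$\frac{O{\left(-98 \right)}}{72064} = \frac{2 \left(-98\right)}{72064} = \left(-196\right) \frac{1}{72064} = - \frac{49}{18016}$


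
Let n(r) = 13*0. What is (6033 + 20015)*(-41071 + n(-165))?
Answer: -1069817408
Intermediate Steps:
n(r) = 0
(6033 + 20015)*(-41071 + n(-165)) = (6033 + 20015)*(-41071 + 0) = 26048*(-41071) = -1069817408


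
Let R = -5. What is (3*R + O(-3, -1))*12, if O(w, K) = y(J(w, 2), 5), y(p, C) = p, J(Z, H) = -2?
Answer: -204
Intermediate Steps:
O(w, K) = -2
(3*R + O(-3, -1))*12 = (3*(-5) - 2)*12 = (-15 - 2)*12 = -17*12 = -204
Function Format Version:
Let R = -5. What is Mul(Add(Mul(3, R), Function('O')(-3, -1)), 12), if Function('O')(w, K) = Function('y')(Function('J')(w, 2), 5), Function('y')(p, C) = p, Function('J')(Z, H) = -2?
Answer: -204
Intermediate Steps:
Function('O')(w, K) = -2
Mul(Add(Mul(3, R), Function('O')(-3, -1)), 12) = Mul(Add(Mul(3, -5), -2), 12) = Mul(Add(-15, -2), 12) = Mul(-17, 12) = -204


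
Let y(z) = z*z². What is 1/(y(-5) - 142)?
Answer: -1/267 ≈ -0.0037453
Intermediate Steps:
y(z) = z³
1/(y(-5) - 142) = 1/((-5)³ - 142) = 1/(-125 - 142) = 1/(-267) = -1/267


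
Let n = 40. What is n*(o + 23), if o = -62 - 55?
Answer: -3760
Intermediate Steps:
o = -117
n*(o + 23) = 40*(-117 + 23) = 40*(-94) = -3760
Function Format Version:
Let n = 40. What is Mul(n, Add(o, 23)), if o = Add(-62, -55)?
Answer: -3760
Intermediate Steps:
o = -117
Mul(n, Add(o, 23)) = Mul(40, Add(-117, 23)) = Mul(40, -94) = -3760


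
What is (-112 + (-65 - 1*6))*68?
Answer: -12444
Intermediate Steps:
(-112 + (-65 - 1*6))*68 = (-112 + (-65 - 6))*68 = (-112 - 71)*68 = -183*68 = -12444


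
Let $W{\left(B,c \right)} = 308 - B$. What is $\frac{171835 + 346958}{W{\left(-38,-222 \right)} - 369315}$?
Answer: $- \frac{518793}{368969} \approx -1.4061$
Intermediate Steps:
$\frac{171835 + 346958}{W{\left(-38,-222 \right)} - 369315} = \frac{171835 + 346958}{\left(308 - -38\right) - 369315} = \frac{518793}{\left(308 + 38\right) - 369315} = \frac{518793}{346 - 369315} = \frac{518793}{-368969} = 518793 \left(- \frac{1}{368969}\right) = - \frac{518793}{368969}$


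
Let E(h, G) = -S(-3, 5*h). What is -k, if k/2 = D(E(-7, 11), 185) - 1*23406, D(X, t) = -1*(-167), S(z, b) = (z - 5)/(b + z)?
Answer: 46478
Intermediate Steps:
S(z, b) = (-5 + z)/(b + z)
E(h, G) = 8/(-3 + 5*h) (E(h, G) = -(-5 - 3)/(5*h - 3) = -(-8)/(-3 + 5*h) = 8/(-3 + 5*h))
D(X, t) = 167
k = -46478 (k = 2*(167 - 1*23406) = 2*(167 - 23406) = 2*(-23239) = -46478)
-k = -1*(-46478) = 46478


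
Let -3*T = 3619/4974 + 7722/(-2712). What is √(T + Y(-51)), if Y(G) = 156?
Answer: √49505756509039/562062 ≈ 12.518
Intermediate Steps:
T = 2382875/3372372 (T = -(3619/4974 + 7722/(-2712))/3 = -(3619*(1/4974) + 7722*(-1/2712))/3 = -(3619/4974 - 1287/452)/3 = -⅓*(-2382875/1124124) = 2382875/3372372 ≈ 0.70659)
√(T + Y(-51)) = √(2382875/3372372 + 156) = √(528472907/3372372) = √49505756509039/562062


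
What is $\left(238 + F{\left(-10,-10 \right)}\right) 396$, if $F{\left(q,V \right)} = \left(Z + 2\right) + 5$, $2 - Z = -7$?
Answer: $100584$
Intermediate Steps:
$Z = 9$ ($Z = 2 - -7 = 2 + 7 = 9$)
$F{\left(q,V \right)} = 16$ ($F{\left(q,V \right)} = \left(9 + 2\right) + 5 = 11 + 5 = 16$)
$\left(238 + F{\left(-10,-10 \right)}\right) 396 = \left(238 + 16\right) 396 = 254 \cdot 396 = 100584$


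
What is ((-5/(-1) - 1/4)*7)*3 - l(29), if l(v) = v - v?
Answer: 399/4 ≈ 99.750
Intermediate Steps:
l(v) = 0
((-5/(-1) - 1/4)*7)*3 - l(29) = ((-5/(-1) - 1/4)*7)*3 - 1*0 = ((-5*(-1) - 1*¼)*7)*3 + 0 = ((5 - ¼)*7)*3 + 0 = ((19/4)*7)*3 + 0 = (133/4)*3 + 0 = 399/4 + 0 = 399/4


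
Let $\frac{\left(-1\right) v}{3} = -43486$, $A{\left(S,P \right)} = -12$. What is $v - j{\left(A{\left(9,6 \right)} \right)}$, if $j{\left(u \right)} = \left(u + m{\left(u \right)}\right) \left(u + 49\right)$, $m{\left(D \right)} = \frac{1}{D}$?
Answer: $\frac{1570861}{12} \approx 1.3091 \cdot 10^{5}$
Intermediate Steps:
$v = 130458$ ($v = \left(-3\right) \left(-43486\right) = 130458$)
$j{\left(u \right)} = \left(49 + u\right) \left(u + \frac{1}{u}\right)$ ($j{\left(u \right)} = \left(u + \frac{1}{u}\right) \left(u + 49\right) = \left(u + \frac{1}{u}\right) \left(49 + u\right) = \left(49 + u\right) \left(u + \frac{1}{u}\right)$)
$v - j{\left(A{\left(9,6 \right)} \right)} = 130458 - \left(1 + \left(-12\right)^{2} + 49 \left(-12\right) + \frac{49}{-12}\right) = 130458 - \left(1 + 144 - 588 + 49 \left(- \frac{1}{12}\right)\right) = 130458 - \left(1 + 144 - 588 - \frac{49}{12}\right) = 130458 - - \frac{5365}{12} = 130458 + \frac{5365}{12} = \frac{1570861}{12}$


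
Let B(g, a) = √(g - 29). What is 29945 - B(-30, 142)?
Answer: 29945 - I*√59 ≈ 29945.0 - 7.6811*I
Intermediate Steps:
B(g, a) = √(-29 + g)
29945 - B(-30, 142) = 29945 - √(-29 - 30) = 29945 - √(-59) = 29945 - I*√59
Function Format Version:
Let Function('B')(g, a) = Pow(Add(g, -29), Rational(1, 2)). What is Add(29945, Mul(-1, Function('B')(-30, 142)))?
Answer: Add(29945, Mul(-1, I, Pow(59, Rational(1, 2)))) ≈ Add(29945., Mul(-7.6811, I))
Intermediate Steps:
Function('B')(g, a) = Pow(Add(-29, g), Rational(1, 2))
Add(29945, Mul(-1, Function('B')(-30, 142))) = Add(29945, Mul(-1, Pow(Add(-29, -30), Rational(1, 2)))) = Add(29945, Mul(-1, Pow(-59, Rational(1, 2)))) = Add(29945, Mul(-1, Mul(I, Pow(59, Rational(1, 2))))) = Add(29945, Mul(-1, I, Pow(59, Rational(1, 2))))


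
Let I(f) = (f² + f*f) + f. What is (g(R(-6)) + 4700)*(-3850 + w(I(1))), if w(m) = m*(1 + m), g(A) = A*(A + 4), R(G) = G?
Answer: -18084656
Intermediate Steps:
I(f) = f + 2*f² (I(f) = (f² + f²) + f = 2*f² + f = f + 2*f²)
g(A) = A*(4 + A)
(g(R(-6)) + 4700)*(-3850 + w(I(1))) = (-6*(4 - 6) + 4700)*(-3850 + (1*(1 + 2*1))*(1 + 1*(1 + 2*1))) = (-6*(-2) + 4700)*(-3850 + (1*(1 + 2))*(1 + 1*(1 + 2))) = (12 + 4700)*(-3850 + (1*3)*(1 + 1*3)) = 4712*(-3850 + 3*(1 + 3)) = 4712*(-3850 + 3*4) = 4712*(-3850 + 12) = 4712*(-3838) = -18084656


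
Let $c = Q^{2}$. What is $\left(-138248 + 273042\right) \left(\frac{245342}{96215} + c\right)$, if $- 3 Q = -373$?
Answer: $\frac{1804690117763522}{865935} \approx 2.0841 \cdot 10^{9}$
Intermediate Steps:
$Q = \frac{373}{3}$ ($Q = \left(- \frac{1}{3}\right) \left(-373\right) = \frac{373}{3} \approx 124.33$)
$c = \frac{139129}{9}$ ($c = \left(\frac{373}{3}\right)^{2} = \frac{139129}{9} \approx 15459.0$)
$\left(-138248 + 273042\right) \left(\frac{245342}{96215} + c\right) = \left(-138248 + 273042\right) \left(\frac{245342}{96215} + \frac{139129}{9}\right) = 134794 \left(245342 \cdot \frac{1}{96215} + \frac{139129}{9}\right) = 134794 \left(\frac{245342}{96215} + \frac{139129}{9}\right) = 134794 \cdot \frac{13388504813}{865935} = \frac{1804690117763522}{865935}$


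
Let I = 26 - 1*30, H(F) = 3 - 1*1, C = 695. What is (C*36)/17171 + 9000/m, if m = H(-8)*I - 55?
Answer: -2427980/17171 ≈ -141.40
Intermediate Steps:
H(F) = 2 (H(F) = 3 - 1 = 2)
I = -4 (I = 26 - 30 = -4)
m = -63 (m = 2*(-4) - 55 = -8 - 55 = -63)
(C*36)/17171 + 9000/m = (695*36)/17171 + 9000/(-63) = 25020*(1/17171) + 9000*(-1/63) = 25020/17171 - 1000/7 = -2427980/17171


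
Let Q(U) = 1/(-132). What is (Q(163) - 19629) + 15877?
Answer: -495265/132 ≈ -3752.0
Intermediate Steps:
Q(U) = -1/132
(Q(163) - 19629) + 15877 = (-1/132 - 19629) + 15877 = -2591029/132 + 15877 = -495265/132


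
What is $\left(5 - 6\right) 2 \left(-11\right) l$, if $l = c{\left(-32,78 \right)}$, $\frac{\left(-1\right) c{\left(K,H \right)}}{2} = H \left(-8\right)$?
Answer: $27456$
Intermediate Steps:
$c{\left(K,H \right)} = 16 H$ ($c{\left(K,H \right)} = - 2 H \left(-8\right) = - 2 \left(- 8 H\right) = 16 H$)
$l = 1248$ ($l = 16 \cdot 78 = 1248$)
$\left(5 - 6\right) 2 \left(-11\right) l = \left(5 - 6\right) 2 \left(-11\right) 1248 = \left(-1\right) 2 \left(-11\right) 1248 = \left(-2\right) \left(-11\right) 1248 = 22 \cdot 1248 = 27456$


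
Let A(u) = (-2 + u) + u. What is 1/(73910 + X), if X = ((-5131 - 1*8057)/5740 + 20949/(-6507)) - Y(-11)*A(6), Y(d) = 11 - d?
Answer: 444645/32763436936 ≈ 1.3571e-5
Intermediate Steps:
A(u) = -2 + 2*u
X = -100275014/444645 (X = ((-5131 - 1*8057)/5740 + 20949/(-6507)) - (11 - 1*(-11))*(-2 + 2*6) = ((-5131 - 8057)*(1/5740) + 20949*(-1/6507)) - (11 + 11)*(-2 + 12) = (-13188*1/5740 - 6983/2169) - 22*10 = (-471/205 - 6983/2169) - 1*220 = -2453114/444645 - 220 = -100275014/444645 ≈ -225.52)
1/(73910 + X) = 1/(73910 - 100275014/444645) = 1/(32763436936/444645) = 444645/32763436936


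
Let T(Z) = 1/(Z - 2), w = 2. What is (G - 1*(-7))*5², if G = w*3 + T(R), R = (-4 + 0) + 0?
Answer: 1925/6 ≈ 320.83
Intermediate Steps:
R = -4 (R = -4 + 0 = -4)
T(Z) = 1/(-2 + Z)
G = 35/6 (G = 2*3 + 1/(-2 - 4) = 6 + 1/(-6) = 6 - ⅙ = 35/6 ≈ 5.8333)
(G - 1*(-7))*5² = (35/6 - 1*(-7))*5² = (35/6 + 7)*25 = (77/6)*25 = 1925/6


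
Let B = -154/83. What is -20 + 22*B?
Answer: -5048/83 ≈ -60.819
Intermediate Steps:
B = -154/83 (B = -154*1/83 = -154/83 ≈ -1.8554)
-20 + 22*B = -20 + 22*(-154/83) = -20 - 3388/83 = -5048/83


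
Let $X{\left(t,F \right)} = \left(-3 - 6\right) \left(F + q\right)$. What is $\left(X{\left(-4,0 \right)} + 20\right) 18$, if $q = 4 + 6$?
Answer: $-1260$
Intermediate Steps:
$q = 10$
$X{\left(t,F \right)} = -90 - 9 F$ ($X{\left(t,F \right)} = \left(-3 - 6\right) \left(F + 10\right) = - 9 \left(10 + F\right) = -90 - 9 F$)
$\left(X{\left(-4,0 \right)} + 20\right) 18 = \left(\left(-90 - 0\right) + 20\right) 18 = \left(\left(-90 + 0\right) + 20\right) 18 = \left(-90 + 20\right) 18 = \left(-70\right) 18 = -1260$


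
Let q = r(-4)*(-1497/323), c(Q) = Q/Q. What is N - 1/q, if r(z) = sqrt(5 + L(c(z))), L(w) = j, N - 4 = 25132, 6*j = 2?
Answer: 25136 + 323*sqrt(3)/5988 ≈ 25136.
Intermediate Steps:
j = 1/3 (j = (1/6)*2 = 1/3 ≈ 0.33333)
c(Q) = 1
N = 25136 (N = 4 + 25132 = 25136)
L(w) = 1/3
r(z) = 4*sqrt(3)/3 (r(z) = sqrt(5 + 1/3) = sqrt(16/3) = 4*sqrt(3)/3)
q = -1996*sqrt(3)/323 (q = (4*sqrt(3)/3)*(-1497/323) = -1996*sqrt(3)/323 ≈ -10.703)
N - 1/q = 25136 - 1/((-1996*sqrt(3)/323)) = 25136 - (-323)*sqrt(3)/5988 = 25136 + 323*sqrt(3)/5988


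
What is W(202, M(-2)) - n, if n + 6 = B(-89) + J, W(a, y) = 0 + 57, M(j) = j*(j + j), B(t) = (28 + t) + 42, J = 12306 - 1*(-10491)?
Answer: -22715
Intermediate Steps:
J = 22797 (J = 12306 + 10491 = 22797)
B(t) = 70 + t
M(j) = 2*j**2 (M(j) = j*(2*j) = 2*j**2)
W(a, y) = 57
n = 22772 (n = -6 + ((70 - 89) + 22797) = -6 + (-19 + 22797) = -6 + 22778 = 22772)
W(202, M(-2)) - n = 57 - 1*22772 = 57 - 22772 = -22715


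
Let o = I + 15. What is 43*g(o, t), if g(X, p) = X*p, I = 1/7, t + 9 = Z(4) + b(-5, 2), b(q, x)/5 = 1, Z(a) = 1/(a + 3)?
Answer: -123066/49 ≈ -2511.6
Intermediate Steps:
Z(a) = 1/(3 + a)
b(q, x) = 5 (b(q, x) = 5*1 = 5)
t = -27/7 (t = -9 + (1/(3 + 4) + 5) = -9 + (1/7 + 5) = -9 + (⅐ + 5) = -9 + 36/7 = -27/7 ≈ -3.8571)
I = ⅐ ≈ 0.14286
o = 106/7 (o = ⅐ + 15 = 106/7 ≈ 15.143)
43*g(o, t) = 43*((106/7)*(-27/7)) = 43*(-2862/49) = -123066/49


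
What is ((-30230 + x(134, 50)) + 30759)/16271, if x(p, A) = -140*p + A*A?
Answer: -15731/16271 ≈ -0.96681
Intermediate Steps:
x(p, A) = A**2 - 140*p (x(p, A) = -140*p + A**2 = A**2 - 140*p)
((-30230 + x(134, 50)) + 30759)/16271 = ((-30230 + (50**2 - 140*134)) + 30759)/16271 = ((-30230 + (2500 - 18760)) + 30759)*(1/16271) = ((-30230 - 16260) + 30759)*(1/16271) = (-46490 + 30759)*(1/16271) = -15731*1/16271 = -15731/16271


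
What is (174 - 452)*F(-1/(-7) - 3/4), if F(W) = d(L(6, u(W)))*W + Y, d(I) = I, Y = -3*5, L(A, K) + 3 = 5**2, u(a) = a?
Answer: 55183/7 ≈ 7883.3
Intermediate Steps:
L(A, K) = 22 (L(A, K) = -3 + 5**2 = -3 + 25 = 22)
Y = -15
F(W) = -15 + 22*W (F(W) = 22*W - 15 = -15 + 22*W)
(174 - 452)*F(-1/(-7) - 3/4) = (174 - 452)*(-15 + 22*(-1/(-7) - 3/4)) = -278*(-15 + 22*(-1*(-1/7) - 3*1/4)) = -278*(-15 + 22*(1/7 - 3/4)) = -278*(-15 + 22*(-17/28)) = -278*(-15 - 187/14) = -278*(-397/14) = 55183/7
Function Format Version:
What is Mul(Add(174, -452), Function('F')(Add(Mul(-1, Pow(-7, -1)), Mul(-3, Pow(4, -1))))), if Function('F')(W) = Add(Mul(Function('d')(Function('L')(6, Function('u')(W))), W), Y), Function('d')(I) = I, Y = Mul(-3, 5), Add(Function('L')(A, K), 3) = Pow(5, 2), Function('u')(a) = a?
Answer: Rational(55183, 7) ≈ 7883.3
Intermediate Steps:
Function('L')(A, K) = 22 (Function('L')(A, K) = Add(-3, Pow(5, 2)) = Add(-3, 25) = 22)
Y = -15
Function('F')(W) = Add(-15, Mul(22, W)) (Function('F')(W) = Add(Mul(22, W), -15) = Add(-15, Mul(22, W)))
Mul(Add(174, -452), Function('F')(Add(Mul(-1, Pow(-7, -1)), Mul(-3, Pow(4, -1))))) = Mul(Add(174, -452), Add(-15, Mul(22, Add(Mul(-1, Pow(-7, -1)), Mul(-3, Pow(4, -1)))))) = Mul(-278, Add(-15, Mul(22, Add(Mul(-1, Rational(-1, 7)), Mul(-3, Rational(1, 4)))))) = Mul(-278, Add(-15, Mul(22, Add(Rational(1, 7), Rational(-3, 4))))) = Mul(-278, Add(-15, Mul(22, Rational(-17, 28)))) = Mul(-278, Add(-15, Rational(-187, 14))) = Mul(-278, Rational(-397, 14)) = Rational(55183, 7)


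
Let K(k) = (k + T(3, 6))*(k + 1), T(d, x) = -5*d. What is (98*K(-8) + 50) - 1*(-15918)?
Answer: 31746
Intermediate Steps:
K(k) = (1 + k)*(-15 + k) (K(k) = (k - 5*3)*(k + 1) = (k - 15)*(1 + k) = (-15 + k)*(1 + k) = (1 + k)*(-15 + k))
(98*K(-8) + 50) - 1*(-15918) = (98*(-15 + (-8)**2 - 14*(-8)) + 50) - 1*(-15918) = (98*(-15 + 64 + 112) + 50) + 15918 = (98*161 + 50) + 15918 = (15778 + 50) + 15918 = 15828 + 15918 = 31746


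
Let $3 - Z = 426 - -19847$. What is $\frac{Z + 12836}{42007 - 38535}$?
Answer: $- \frac{531}{248} \approx -2.1411$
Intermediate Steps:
$Z = -20270$ ($Z = 3 - \left(426 - -19847\right) = 3 - \left(426 + 19847\right) = 3 - 20273 = -20270$)
$\frac{Z + 12836}{42007 - 38535} = \frac{-20270 + 12836}{42007 - 38535} = - \frac{7434}{3472} = \left(-7434\right) \frac{1}{3472} = - \frac{531}{248}$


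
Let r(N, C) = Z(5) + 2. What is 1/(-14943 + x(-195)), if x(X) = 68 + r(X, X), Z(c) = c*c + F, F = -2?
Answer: -1/14850 ≈ -6.7340e-5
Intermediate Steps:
Z(c) = -2 + c² (Z(c) = c*c - 2 = c² - 2 = -2 + c²)
r(N, C) = 25 (r(N, C) = (-2 + 5²) + 2 = (-2 + 25) + 2 = 23 + 2 = 25)
x(X) = 93 (x(X) = 68 + 25 = 93)
1/(-14943 + x(-195)) = 1/(-14943 + 93) = 1/(-14850) = -1/14850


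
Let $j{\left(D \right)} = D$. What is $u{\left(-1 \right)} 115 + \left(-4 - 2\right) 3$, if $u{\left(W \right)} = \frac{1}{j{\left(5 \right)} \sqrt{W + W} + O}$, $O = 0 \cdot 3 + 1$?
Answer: $- \frac{803}{51} - \frac{575 i \sqrt{2}}{51} \approx -15.745 - 15.945 i$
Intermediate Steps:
$O = 1$ ($O = 0 + 1 = 1$)
$u{\left(W \right)} = \frac{1}{1 + 5 \sqrt{2} \sqrt{W}}$ ($u{\left(W \right)} = \frac{1}{5 \sqrt{W + W} + 1} = \frac{1}{5 \sqrt{2 W} + 1} = \frac{1}{5 \sqrt{2} \sqrt{W} + 1} = \frac{1}{1 + 5 \sqrt{2} \sqrt{W}}$)
$u{\left(-1 \right)} 115 + \left(-4 - 2\right) 3 = \frac{1}{1 + 5 \sqrt{2} \sqrt{-1}} \cdot 115 + \left(-4 - 2\right) 3 = \frac{1}{1 + 5 \sqrt{2} i} 115 - 18 = \frac{1}{1 + 5 i \sqrt{2}} \cdot 115 - 18 = \frac{115}{1 + 5 i \sqrt{2}} - 18 = -18 + \frac{115}{1 + 5 i \sqrt{2}}$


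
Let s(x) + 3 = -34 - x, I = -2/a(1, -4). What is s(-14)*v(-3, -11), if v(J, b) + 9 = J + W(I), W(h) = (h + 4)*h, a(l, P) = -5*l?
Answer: 5888/25 ≈ 235.52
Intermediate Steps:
I = ⅖ (I = -2/((-5*1)) = -2/(-5) = -2*(-⅕) = ⅖ ≈ 0.40000)
W(h) = h*(4 + h) (W(h) = (4 + h)*h = h*(4 + h))
s(x) = -37 - x (s(x) = -3 + (-34 - x) = -37 - x)
v(J, b) = -181/25 + J (v(J, b) = -9 + (J + 2*(4 + ⅖)/5) = -9 + (J + (⅖)*(22/5)) = -9 + (J + 44/25) = -9 + (44/25 + J) = -181/25 + J)
s(-14)*v(-3, -11) = (-37 - 1*(-14))*(-181/25 - 3) = (-37 + 14)*(-256/25) = -23*(-256/25) = 5888/25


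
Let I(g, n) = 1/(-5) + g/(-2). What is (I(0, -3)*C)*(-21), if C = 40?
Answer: 168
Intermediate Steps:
I(g, n) = -⅕ - g/2 (I(g, n) = 1*(-⅕) + g*(-½) = -⅕ - g/2)
(I(0, -3)*C)*(-21) = ((-⅕ - ½*0)*40)*(-21) = ((-⅕ + 0)*40)*(-21) = -⅕*40*(-21) = -8*(-21) = 168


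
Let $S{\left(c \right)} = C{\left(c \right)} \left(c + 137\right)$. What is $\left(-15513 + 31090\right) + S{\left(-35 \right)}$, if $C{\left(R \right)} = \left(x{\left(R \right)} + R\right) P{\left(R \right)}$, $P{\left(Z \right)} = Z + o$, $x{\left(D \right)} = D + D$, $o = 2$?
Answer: $369007$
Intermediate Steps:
$x{\left(D \right)} = 2 D$
$P{\left(Z \right)} = 2 + Z$ ($P{\left(Z \right)} = Z + 2 = 2 + Z$)
$C{\left(R \right)} = 3 R \left(2 + R\right)$ ($C{\left(R \right)} = \left(2 R + R\right) \left(2 + R\right) = 3 R \left(2 + R\right)$)
$S{\left(c \right)} = 3 c \left(2 + c\right) \left(137 + c\right)$ ($S{\left(c \right)} = 3 c \left(2 + c\right) \left(c + 137\right) = 3 c \left(2 + c\right) \left(137 + c\right)$)
$\left(-15513 + 31090\right) + S{\left(-35 \right)} = \left(-15513 + 31090\right) + 3 \left(-35\right) \left(2 - 35\right) \left(137 - 35\right) = 15577 + 3 \left(-35\right) \left(-33\right) 102 = 15577 + 353430 = 369007$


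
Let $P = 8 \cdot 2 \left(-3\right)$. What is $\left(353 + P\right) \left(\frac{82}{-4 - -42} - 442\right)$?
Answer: $- \frac{2548885}{19} \approx -1.3415 \cdot 10^{5}$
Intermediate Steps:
$P = -48$ ($P = 16 \left(-3\right) = -48$)
$\left(353 + P\right) \left(\frac{82}{-4 - -42} - 442\right) = \left(353 - 48\right) \left(\frac{82}{-4 - -42} - 442\right) = 305 \left(\frac{82}{-4 + 42} - 442\right) = 305 \left(\frac{82}{38} - 442\right) = 305 \left(82 \cdot \frac{1}{38} - 442\right) = 305 \left(\frac{41}{19} - 442\right) = 305 \left(- \frac{8357}{19}\right) = - \frac{2548885}{19}$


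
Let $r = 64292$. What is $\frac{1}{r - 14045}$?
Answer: $\frac{1}{50247} \approx 1.9902 \cdot 10^{-5}$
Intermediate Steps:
$\frac{1}{r - 14045} = \frac{1}{64292 - 14045} = \frac{1}{50247}$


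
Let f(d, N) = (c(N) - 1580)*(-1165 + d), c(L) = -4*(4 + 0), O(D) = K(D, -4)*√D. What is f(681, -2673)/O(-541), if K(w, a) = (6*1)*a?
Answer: 32186*I*√541/541 ≈ 1383.8*I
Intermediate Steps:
K(w, a) = 6*a
O(D) = -24*√D (O(D) = (6*(-4))*√D = -24*√D)
c(L) = -16 (c(L) = -4*4 = -16)
f(d, N) = 1859340 - 1596*d (f(d, N) = (-16 - 1580)*(-1165 + d) = -1596*(-1165 + d) = 1859340 - 1596*d)
f(681, -2673)/O(-541) = (1859340 - 1596*681)/((-24*I*√541)) = (1859340 - 1086876)/((-24*I*√541)) = 772464/((-24*I*√541)) = 772464*(I*√541/12984) = 32186*I*√541/541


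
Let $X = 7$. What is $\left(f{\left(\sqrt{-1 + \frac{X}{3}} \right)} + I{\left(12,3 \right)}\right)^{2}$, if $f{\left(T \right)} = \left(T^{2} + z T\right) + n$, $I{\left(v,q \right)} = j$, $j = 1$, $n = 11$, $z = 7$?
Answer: $\frac{2188}{9} + \frac{1120 \sqrt{3}}{9} \approx 458.66$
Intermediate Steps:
$I{\left(v,q \right)} = 1$
$f{\left(T \right)} = 11 + T^{2} + 7 T$ ($f{\left(T \right)} = \left(T^{2} + 7 T\right) + 11 = 11 + T^{2} + 7 T$)
$\left(f{\left(\sqrt{-1 + \frac{X}{3}} \right)} + I{\left(12,3 \right)}\right)^{2} = \left(\left(11 + \left(\sqrt{-1 + \frac{7}{3}}\right)^{2} + 7 \sqrt{-1 + \frac{7}{3}}\right) + 1\right)^{2} = \left(\left(11 + \left(\sqrt{\frac{4}{3}}\right)^{2} + 7 \sqrt{\frac{4}{3}}\right) + 1\right)^{2} = \left(\left(11 + \left(\frac{2 \sqrt{3}}{3}\right)^{2} + 7 \frac{2 \sqrt{3}}{3}\right) + 1\right)^{2} = \left(\left(11 + \frac{4}{3} + \frac{14 \sqrt{3}}{3}\right) + 1\right)^{2} = \left(\left(\frac{37}{3} + \frac{14 \sqrt{3}}{3}\right) + 1\right)^{2} = \left(\frac{40}{3} + \frac{14 \sqrt{3}}{3}\right)^{2}$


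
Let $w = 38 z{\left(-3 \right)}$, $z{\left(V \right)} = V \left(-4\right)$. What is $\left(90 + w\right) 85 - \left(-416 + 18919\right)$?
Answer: $27907$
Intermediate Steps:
$z{\left(V \right)} = - 4 V$
$w = 456$ ($w = 38 \left(\left(-4\right) \left(-3\right)\right) = 38 \cdot 12 = 456$)
$\left(90 + w\right) 85 - \left(-416 + 18919\right) = \left(90 + 456\right) 85 - \left(-416 + 18919\right) = 546 \cdot 85 - 18503 = 46410 - 18503 = 27907$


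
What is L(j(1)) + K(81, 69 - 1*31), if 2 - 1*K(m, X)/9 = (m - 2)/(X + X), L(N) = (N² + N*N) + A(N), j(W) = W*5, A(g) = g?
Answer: 4837/76 ≈ 63.645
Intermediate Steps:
j(W) = 5*W
L(N) = N + 2*N² (L(N) = (N² + N*N) + N = (N² + N²) + N = 2*N² + N = N + 2*N²)
K(m, X) = 18 - 9*(-2 + m)/(2*X) (K(m, X) = 18 - 9*(m - 2)/(X + X) = 18 - 9*(-2 + m)/(2*X))
L(j(1)) + K(81, 69 - 1*31) = (5*1)*(1 + 2*(5*1)) + 9*(2 - 1*81 + 4*(69 - 1*31))/(2*(69 - 1*31)) = 5*(1 + 2*5) + 9*(2 - 81 + 4*(69 - 31))/(2*(69 - 31)) = 5*(1 + 10) + (9/2)*(2 - 81 + 4*38)/38 = 5*11 + (9/2)*(1/38)*(2 - 81 + 152) = 55 + (9/2)*(1/38)*73 = 55 + 657/76 = 4837/76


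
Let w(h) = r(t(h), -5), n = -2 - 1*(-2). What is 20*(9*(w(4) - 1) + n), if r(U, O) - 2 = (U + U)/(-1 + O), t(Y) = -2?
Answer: 300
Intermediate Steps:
n = 0 (n = -2 + 2 = 0)
r(U, O) = 2 + 2*U/(-1 + O) (r(U, O) = 2 + (U + U)/(-1 + O) = 2 + (2*U)/(-1 + O) = 2 + 2*U/(-1 + O))
w(h) = 8/3 (w(h) = 2*(-1 - 5 - 2)/(-1 - 5) = 2*(-8)/(-6) = 2*(-1/6)*(-8) = 8/3)
20*(9*(w(4) - 1) + n) = 20*(9*(8/3 - 1) + 0) = 20*(9*(5/3) + 0) = 20*(15 + 0) = 20*15 = 300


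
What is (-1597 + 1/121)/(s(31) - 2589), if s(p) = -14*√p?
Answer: 500288004/810318245 - 2705304*√31/810318245 ≈ 0.59881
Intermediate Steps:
(-1597 + 1/121)/(s(31) - 2589) = (-1597 + 1/121)/(-14*√31 - 2589) = (-1597 + 1/121)/(-2589 - 14*√31) = -193236/(121*(-2589 - 14*√31))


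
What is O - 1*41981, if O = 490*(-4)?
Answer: -43941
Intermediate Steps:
O = -1960
O - 1*41981 = -1960 - 1*41981 = -1960 - 41981 = -43941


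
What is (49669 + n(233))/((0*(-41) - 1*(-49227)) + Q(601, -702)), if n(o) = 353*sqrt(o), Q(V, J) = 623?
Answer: 49669/49850 + 353*sqrt(233)/49850 ≈ 1.1045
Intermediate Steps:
(49669 + n(233))/((0*(-41) - 1*(-49227)) + Q(601, -702)) = (49669 + 353*sqrt(233))/((0*(-41) - 1*(-49227)) + 623) = (49669 + 353*sqrt(233))/((0 + 49227) + 623) = (49669 + 353*sqrt(233))/(49227 + 623) = (49669 + 353*sqrt(233))/49850 = (49669 + 353*sqrt(233))*(1/49850) = 49669/49850 + 353*sqrt(233)/49850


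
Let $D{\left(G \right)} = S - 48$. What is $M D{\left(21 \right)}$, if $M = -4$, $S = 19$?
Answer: $116$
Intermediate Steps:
$D{\left(G \right)} = -29$ ($D{\left(G \right)} = 19 - 48 = -29$)
$M D{\left(21 \right)} = \left(-4\right) \left(-29\right) = 116$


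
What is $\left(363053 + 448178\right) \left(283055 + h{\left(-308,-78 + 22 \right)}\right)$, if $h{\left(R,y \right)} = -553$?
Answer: $229174379962$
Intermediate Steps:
$\left(363053 + 448178\right) \left(283055 + h{\left(-308,-78 + 22 \right)}\right) = \left(363053 + 448178\right) \left(283055 - 553\right) = 811231 \cdot 282502 = 229174379962$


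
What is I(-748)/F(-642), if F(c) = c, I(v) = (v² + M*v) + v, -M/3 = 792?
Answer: -389334/107 ≈ -3638.6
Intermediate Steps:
M = -2376 (M = -3*792 = -2376)
I(v) = v² - 2375*v (I(v) = (v² - 2376*v) + v = v² - 2375*v)
I(-748)/F(-642) = -748*(-2375 - 748)/(-642) = -748*(-3123)*(-1/642) = 2336004*(-1/642) = -389334/107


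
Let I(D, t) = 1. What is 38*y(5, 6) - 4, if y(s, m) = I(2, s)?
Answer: 34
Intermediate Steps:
y(s, m) = 1
38*y(5, 6) - 4 = 38*1 - 4 = 38 - 4 = 34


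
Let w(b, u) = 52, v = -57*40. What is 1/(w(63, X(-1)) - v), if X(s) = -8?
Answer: 1/2332 ≈ 0.00042882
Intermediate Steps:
v = -2280
1/(w(63, X(-1)) - v) = 1/(52 - 1*(-2280)) = 1/(52 + 2280) = 1/2332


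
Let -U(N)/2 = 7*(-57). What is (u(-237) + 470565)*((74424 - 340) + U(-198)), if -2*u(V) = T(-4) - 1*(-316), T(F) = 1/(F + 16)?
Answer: 422700166247/12 ≈ 3.5225e+10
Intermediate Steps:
T(F) = 1/(16 + F)
U(N) = 798 (U(N) = -14*(-57) = -2*(-399) = 798)
u(V) = -3793/24 (u(V) = -(1/(16 - 4) - 1*(-316))/2 = -(1/12 + 316)/2 = -1/2*3793/12 = -3793/24)
(u(-237) + 470565)*((74424 - 340) + U(-198)) = (-3793/24 + 470565)*((74424 - 340) + 798) = 11289767*(74084 + 798)/24 = (11289767/24)*74882 = 422700166247/12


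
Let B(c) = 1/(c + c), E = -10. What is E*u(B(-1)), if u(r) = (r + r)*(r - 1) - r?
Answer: -20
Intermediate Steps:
B(c) = 1/(2*c)
u(r) = -r + 2*r*(-1 + r) (u(r) = (2*r)*(-1 + r) - r = 2*r*(-1 + r) - r = -r + 2*r*(-1 + r))
E*u(B(-1)) = -10*(1/2)/(-1)*(-3 + 2*((1/2)/(-1))) = -10*(1/2)*(-1)*(-3 + 2*((1/2)*(-1))) = -(-5)*(-3 + 2*(-1/2)) = -(-5)*(-3 - 1) = -(-5)*(-4) = -10*2 = -20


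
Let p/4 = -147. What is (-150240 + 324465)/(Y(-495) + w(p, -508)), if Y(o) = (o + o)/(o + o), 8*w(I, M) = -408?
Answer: -6969/2 ≈ -3484.5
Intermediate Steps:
p = -588 (p = 4*(-147) = -588)
w(I, M) = -51 (w(I, M) = (1/8)*(-408) = -51)
Y(o) = 1 (Y(o) = (2*o)/((2*o)) = (2*o)*(1/(2*o)) = 1)
(-150240 + 324465)/(Y(-495) + w(p, -508)) = (-150240 + 324465)/(1 - 51) = 174225/(-50) = 174225*(-1/50) = -6969/2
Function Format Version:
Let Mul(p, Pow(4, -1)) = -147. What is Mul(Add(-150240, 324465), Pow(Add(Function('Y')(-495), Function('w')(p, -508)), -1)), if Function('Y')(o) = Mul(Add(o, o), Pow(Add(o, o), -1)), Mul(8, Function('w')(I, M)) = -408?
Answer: Rational(-6969, 2) ≈ -3484.5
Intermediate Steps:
p = -588 (p = Mul(4, -147) = -588)
Function('w')(I, M) = -51 (Function('w')(I, M) = Mul(Rational(1, 8), -408) = -51)
Function('Y')(o) = 1 (Function('Y')(o) = Mul(Mul(2, o), Pow(Mul(2, o), -1)) = Mul(Mul(2, o), Mul(Rational(1, 2), Pow(o, -1))) = 1)
Mul(Add(-150240, 324465), Pow(Add(Function('Y')(-495), Function('w')(p, -508)), -1)) = Mul(Add(-150240, 324465), Pow(Add(1, -51), -1)) = Mul(174225, Pow(-50, -1)) = Mul(174225, Rational(-1, 50)) = Rational(-6969, 2)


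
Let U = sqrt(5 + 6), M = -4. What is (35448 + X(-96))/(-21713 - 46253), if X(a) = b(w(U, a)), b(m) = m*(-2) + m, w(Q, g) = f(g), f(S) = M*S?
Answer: -17532/33983 ≈ -0.51591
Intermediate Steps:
U = sqrt(11) ≈ 3.3166
f(S) = -4*S
w(Q, g) = -4*g
b(m) = -m (b(m) = -2*m + m = -m)
X(a) = 4*a (X(a) = -(-4)*a = 4*a)
(35448 + X(-96))/(-21713 - 46253) = (35448 + 4*(-96))/(-21713 - 46253) = (35448 - 384)/(-67966) = 35064*(-1/67966) = -17532/33983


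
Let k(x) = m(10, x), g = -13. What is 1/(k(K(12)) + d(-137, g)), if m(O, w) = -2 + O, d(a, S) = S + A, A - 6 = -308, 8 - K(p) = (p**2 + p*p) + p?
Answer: -1/307 ≈ -0.0032573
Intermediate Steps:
K(p) = 8 - p - 2*p**2 (K(p) = 8 - ((p**2 + p*p) + p) = 8 - ((p**2 + p**2) + p) = 8 - (2*p**2 + p) = 8 - (p + 2*p**2) = 8 + (-p - 2*p**2) = 8 - p - 2*p**2)
A = -302 (A = 6 - 308 = -302)
d(a, S) = -302 + S (d(a, S) = S - 302 = -302 + S)
k(x) = 8 (k(x) = -2 + 10 = 8)
1/(k(K(12)) + d(-137, g)) = 1/(8 + (-302 - 13)) = 1/(8 - 315) = 1/(-307) = -1/307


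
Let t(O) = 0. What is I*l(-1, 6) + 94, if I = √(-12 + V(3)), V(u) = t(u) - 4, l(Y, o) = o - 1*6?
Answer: 94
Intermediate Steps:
l(Y, o) = -6 + o (l(Y, o) = o - 6 = -6 + o)
V(u) = -4 (V(u) = 0 - 4 = -4)
I = 4*I (I = √(-12 - 4) = √(-16) = 4*I ≈ 4.0*I)
I*l(-1, 6) + 94 = (4*I)*(-6 + 6) + 94 = (4*I)*0 + 94 = 0 + 94 = 94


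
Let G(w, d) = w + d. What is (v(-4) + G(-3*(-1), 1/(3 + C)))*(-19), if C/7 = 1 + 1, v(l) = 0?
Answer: -988/17 ≈ -58.118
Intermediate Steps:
C = 14 (C = 7*(1 + 1) = 7*2 = 14)
G(w, d) = d + w
(v(-4) + G(-3*(-1), 1/(3 + C)))*(-19) = (0 + (1/(3 + 14) - 3*(-1)))*(-19) = (0 + (1/17 + 3))*(-19) = (0 + 52/17)*(-19) = (52/17)*(-19) = -988/17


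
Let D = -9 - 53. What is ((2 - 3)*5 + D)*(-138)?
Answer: 9246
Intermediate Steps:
D = -62
((2 - 3)*5 + D)*(-138) = ((2 - 3)*5 - 62)*(-138) = (-1*5 - 62)*(-138) = (-5 - 62)*(-138) = -67*(-138) = 9246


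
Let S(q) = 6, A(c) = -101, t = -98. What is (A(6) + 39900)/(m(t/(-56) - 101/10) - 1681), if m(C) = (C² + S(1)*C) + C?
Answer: -15919600/667891 ≈ -23.836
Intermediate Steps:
m(C) = C² + 7*C (m(C) = (C² + 6*C) + C = C² + 7*C)
(A(6) + 39900)/(m(t/(-56) - 101/10) - 1681) = (-101 + 39900)/((-98/(-56) - 101/10)*(7 + (-98/(-56) - 101/10)) - 1681) = 39799/((-98*(-1/56) - 101*⅒)*(7 + (-98*(-1/56) - 101*⅒)) - 1681) = 39799/((7/4 - 101/10)*(7 + (7/4 - 101/10)) - 1681) = 39799/(-167*(7 - 167/20)/20 - 1681) = 39799/(-167/20*(-27/20) - 1681) = 39799/(4509/400 - 1681) = 39799/(-667891/400) = 39799*(-400/667891) = -15919600/667891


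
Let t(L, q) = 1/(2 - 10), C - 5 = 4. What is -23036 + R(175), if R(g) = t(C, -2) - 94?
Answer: -185041/8 ≈ -23130.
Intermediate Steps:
C = 9 (C = 5 + 4 = 9)
t(L, q) = -⅛ (t(L, q) = 1/(-8) = -⅛)
R(g) = -753/8 (R(g) = -⅛ - 94 = -753/8)
-23036 + R(175) = -23036 - 753/8 = -185041/8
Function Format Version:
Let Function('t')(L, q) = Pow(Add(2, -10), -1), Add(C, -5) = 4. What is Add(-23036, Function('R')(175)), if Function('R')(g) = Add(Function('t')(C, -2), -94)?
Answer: Rational(-185041, 8) ≈ -23130.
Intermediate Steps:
C = 9 (C = Add(5, 4) = 9)
Function('t')(L, q) = Rational(-1, 8) (Function('t')(L, q) = Pow(-8, -1) = Rational(-1, 8))
Function('R')(g) = Rational(-753, 8) (Function('R')(g) = Add(Rational(-1, 8), -94) = Rational(-753, 8))
Add(-23036, Function('R')(175)) = Add(-23036, Rational(-753, 8)) = Rational(-185041, 8)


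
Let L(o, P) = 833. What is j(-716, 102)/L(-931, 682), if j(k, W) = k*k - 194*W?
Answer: 492868/833 ≈ 591.68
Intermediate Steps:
j(k, W) = k² - 194*W
j(-716, 102)/L(-931, 682) = ((-716)² - 194*102)/833 = (512656 - 19788)*(1/833) = 492868*(1/833) = 492868/833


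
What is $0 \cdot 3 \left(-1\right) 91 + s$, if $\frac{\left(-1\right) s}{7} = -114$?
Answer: $798$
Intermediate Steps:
$s = 798$ ($s = \left(-7\right) \left(-114\right) = 798$)
$0 \cdot 3 \left(-1\right) 91 + s = 0 \cdot 3 \left(-1\right) 91 + 798 = 0 \left(-1\right) 91 + 798 = 0 \cdot 91 + 798 = 0 + 798 = 798$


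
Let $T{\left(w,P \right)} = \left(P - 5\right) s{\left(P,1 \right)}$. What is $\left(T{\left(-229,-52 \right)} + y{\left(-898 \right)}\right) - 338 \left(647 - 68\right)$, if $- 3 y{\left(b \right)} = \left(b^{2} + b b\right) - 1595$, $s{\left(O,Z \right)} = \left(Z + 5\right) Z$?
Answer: $-733115$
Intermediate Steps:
$s{\left(O,Z \right)} = Z \left(5 + Z\right)$ ($s{\left(O,Z \right)} = \left(5 + Z\right) Z = Z \left(5 + Z\right)$)
$y{\left(b \right)} = \frac{1595}{3} - \frac{2 b^{2}}{3}$ ($y{\left(b \right)} = - \frac{\left(b^{2} + b b\right) - 1595}{3} = - \frac{\left(b^{2} + b^{2}\right) - 1595}{3} = - \frac{2 b^{2} - 1595}{3} = - \frac{-1595 + 2 b^{2}}{3} = \frac{1595}{3} - \frac{2 b^{2}}{3}$)
$T{\left(w,P \right)} = -30 + 6 P$ ($T{\left(w,P \right)} = \left(P - 5\right) 1 \left(5 + 1\right) = \left(-5 + P\right) 1 \cdot 6 = \left(-5 + P\right) 6 = -30 + 6 P$)
$\left(T{\left(-229,-52 \right)} + y{\left(-898 \right)}\right) - 338 \left(647 - 68\right) = \left(\left(-30 + 6 \left(-52\right)\right) + \left(\frac{1595}{3} - \frac{2 \left(-898\right)^{2}}{3}\right)\right) - 338 \left(647 - 68\right) = \left(\left(-30 - 312\right) + \left(\frac{1595}{3} - \frac{1612808}{3}\right)\right) - 195702 = \left(-342 + \left(\frac{1595}{3} - \frac{1612808}{3}\right)\right) - 195702 = \left(-342 - 537071\right) - 195702 = -537413 - 195702 = -733115$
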